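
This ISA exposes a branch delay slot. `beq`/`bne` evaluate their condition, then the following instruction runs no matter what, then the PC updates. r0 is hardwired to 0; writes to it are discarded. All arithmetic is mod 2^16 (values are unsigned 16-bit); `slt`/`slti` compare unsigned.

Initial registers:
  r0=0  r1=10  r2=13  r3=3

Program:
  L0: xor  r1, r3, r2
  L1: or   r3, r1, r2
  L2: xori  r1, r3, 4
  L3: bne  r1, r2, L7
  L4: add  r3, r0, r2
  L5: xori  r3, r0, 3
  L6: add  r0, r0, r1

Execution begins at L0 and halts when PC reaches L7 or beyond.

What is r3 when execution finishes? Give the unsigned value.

  step pc=0: xor  r1, r3, r2  regs=(0,14,13,3)
  step pc=1: or   r3, r1, r2  regs=(0,14,13,15)
  step pc=2: xori  r1, r3, 4  regs=(0,11,13,15)
  step pc=3: bne  r1, r2, L7  cond=T  regs=(0,11,13,15)
  step pc=4: add  r3, r0, r2  regs=(0,11,13,13)

13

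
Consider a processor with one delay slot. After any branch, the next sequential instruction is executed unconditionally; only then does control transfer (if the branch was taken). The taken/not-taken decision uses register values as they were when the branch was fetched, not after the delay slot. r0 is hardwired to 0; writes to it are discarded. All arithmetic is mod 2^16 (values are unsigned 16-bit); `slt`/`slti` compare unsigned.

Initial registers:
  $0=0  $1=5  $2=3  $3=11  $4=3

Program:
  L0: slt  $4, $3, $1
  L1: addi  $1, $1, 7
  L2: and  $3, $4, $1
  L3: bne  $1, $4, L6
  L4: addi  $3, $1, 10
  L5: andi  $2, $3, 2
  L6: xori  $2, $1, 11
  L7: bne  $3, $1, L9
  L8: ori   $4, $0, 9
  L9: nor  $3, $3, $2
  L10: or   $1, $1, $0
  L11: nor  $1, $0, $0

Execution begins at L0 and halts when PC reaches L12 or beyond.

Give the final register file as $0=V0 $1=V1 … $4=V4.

  step pc=0: slt  $4, $3, $1  regs=(0,5,3,11,0)
  step pc=1: addi  $1, $1, 7  regs=(0,12,3,11,0)
  step pc=2: and  $3, $4, $1  regs=(0,12,3,0,0)
  step pc=3: bne  $1, $4, L6  cond=T  regs=(0,12,3,0,0)
  step pc=4: addi  $3, $1, 10  regs=(0,12,3,22,0)
  step pc=6: xori  $2, $1, 11  regs=(0,12,7,22,0)
  step pc=7: bne  $3, $1, L9  cond=T  regs=(0,12,7,22,0)
  step pc=8: ori   $4, $0, 9  regs=(0,12,7,22,9)
  step pc=9: nor  $3, $3, $2  regs=(0,12,7,65512,9)
  step pc=10: or   $1, $1, $0  regs=(0,12,7,65512,9)
  step pc=11: nor  $1, $0, $0  regs=(0,65535,7,65512,9)

$0=0 $1=65535 $2=7 $3=65512 $4=9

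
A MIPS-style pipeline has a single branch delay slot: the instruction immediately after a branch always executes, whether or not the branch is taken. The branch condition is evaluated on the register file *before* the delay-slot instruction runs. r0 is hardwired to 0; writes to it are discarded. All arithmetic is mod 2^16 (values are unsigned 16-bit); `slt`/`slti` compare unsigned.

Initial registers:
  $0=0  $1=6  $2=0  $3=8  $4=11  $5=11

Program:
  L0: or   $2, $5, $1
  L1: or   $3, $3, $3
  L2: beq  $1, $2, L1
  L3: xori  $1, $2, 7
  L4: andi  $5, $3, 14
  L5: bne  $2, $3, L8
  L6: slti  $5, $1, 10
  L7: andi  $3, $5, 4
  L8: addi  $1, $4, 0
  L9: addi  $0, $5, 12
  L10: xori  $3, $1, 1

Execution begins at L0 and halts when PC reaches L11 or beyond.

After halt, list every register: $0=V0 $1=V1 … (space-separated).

PC=0  or   $2, $5, $1        | $0=0 $1=6 $2=15 $3=8 $4=11 $5=11
PC=1  or   $3, $3, $3        | $0=0 $1=6 $2=15 $3=8 $4=11 $5=11
PC=2  beq  $1, $2, L1        | $0=0 $1=6 $2=15 $3=8 $4=11 $5=11  [not taken]
PC=3  xori  $1, $2, 7        | $0=0 $1=8 $2=15 $3=8 $4=11 $5=11
PC=4  andi  $5, $3, 14       | $0=0 $1=8 $2=15 $3=8 $4=11 $5=8
PC=5  bne  $2, $3, L8        | $0=0 $1=8 $2=15 $3=8 $4=11 $5=8  [TAKEN]
PC=6  slti  $5, $1, 10       | $0=0 $1=8 $2=15 $3=8 $4=11 $5=1
PC=8  addi  $1, $4, 0        | $0=0 $1=11 $2=15 $3=8 $4=11 $5=1
PC=9  addi  $0, $5, 12       | $0=0 $1=11 $2=15 $3=8 $4=11 $5=1
PC=10 xori  $3, $1, 1        | $0=0 $1=11 $2=15 $3=10 $4=11 $5=1

$0=0 $1=11 $2=15 $3=10 $4=11 $5=1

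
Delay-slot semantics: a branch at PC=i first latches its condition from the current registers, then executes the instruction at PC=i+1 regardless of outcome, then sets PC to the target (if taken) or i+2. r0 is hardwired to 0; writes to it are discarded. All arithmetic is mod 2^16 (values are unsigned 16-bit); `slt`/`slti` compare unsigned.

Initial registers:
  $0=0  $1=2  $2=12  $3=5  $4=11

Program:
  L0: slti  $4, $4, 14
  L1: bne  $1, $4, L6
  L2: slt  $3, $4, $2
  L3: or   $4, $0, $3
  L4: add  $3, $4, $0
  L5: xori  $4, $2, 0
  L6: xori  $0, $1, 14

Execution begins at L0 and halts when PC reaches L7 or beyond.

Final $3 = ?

1

  step pc=0: slti  $4, $4, 14  regs=(0,2,12,5,1)
  step pc=1: bne  $1, $4, L6  cond=T  regs=(0,2,12,5,1)
  step pc=2: slt  $3, $4, $2  regs=(0,2,12,1,1)
  step pc=6: xori  $0, $1, 14  regs=(0,2,12,1,1)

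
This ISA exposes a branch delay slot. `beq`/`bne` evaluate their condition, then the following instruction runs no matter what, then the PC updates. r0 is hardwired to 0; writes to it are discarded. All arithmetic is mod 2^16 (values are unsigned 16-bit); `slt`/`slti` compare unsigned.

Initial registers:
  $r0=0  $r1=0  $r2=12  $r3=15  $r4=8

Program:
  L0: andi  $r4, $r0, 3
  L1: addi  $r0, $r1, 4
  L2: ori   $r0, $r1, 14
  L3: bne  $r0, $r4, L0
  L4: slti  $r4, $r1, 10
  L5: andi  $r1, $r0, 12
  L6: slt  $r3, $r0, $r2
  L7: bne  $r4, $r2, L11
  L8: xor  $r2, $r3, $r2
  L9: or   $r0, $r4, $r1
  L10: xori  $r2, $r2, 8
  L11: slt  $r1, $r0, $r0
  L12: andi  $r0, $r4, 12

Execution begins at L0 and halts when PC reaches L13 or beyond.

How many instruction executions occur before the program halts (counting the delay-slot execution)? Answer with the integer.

11

  step pc=0: andi  $r4, $r0, 3  regs=(0,0,12,15,0)
  step pc=1: addi  $r0, $r1, 4  regs=(0,0,12,15,0)
  step pc=2: ori   $r0, $r1, 14  regs=(0,0,12,15,0)
  step pc=3: bne  $r0, $r4, L0  cond=F  regs=(0,0,12,15,0)
  step pc=4: slti  $r4, $r1, 10  regs=(0,0,12,15,1)
  step pc=5: andi  $r1, $r0, 12  regs=(0,0,12,15,1)
  step pc=6: slt  $r3, $r0, $r2  regs=(0,0,12,1,1)
  step pc=7: bne  $r4, $r2, L11  cond=T  regs=(0,0,12,1,1)
  step pc=8: xor  $r2, $r3, $r2  regs=(0,0,13,1,1)
  step pc=11: slt  $r1, $r0, $r0  regs=(0,0,13,1,1)
  step pc=12: andi  $r0, $r4, 12  regs=(0,0,13,1,1)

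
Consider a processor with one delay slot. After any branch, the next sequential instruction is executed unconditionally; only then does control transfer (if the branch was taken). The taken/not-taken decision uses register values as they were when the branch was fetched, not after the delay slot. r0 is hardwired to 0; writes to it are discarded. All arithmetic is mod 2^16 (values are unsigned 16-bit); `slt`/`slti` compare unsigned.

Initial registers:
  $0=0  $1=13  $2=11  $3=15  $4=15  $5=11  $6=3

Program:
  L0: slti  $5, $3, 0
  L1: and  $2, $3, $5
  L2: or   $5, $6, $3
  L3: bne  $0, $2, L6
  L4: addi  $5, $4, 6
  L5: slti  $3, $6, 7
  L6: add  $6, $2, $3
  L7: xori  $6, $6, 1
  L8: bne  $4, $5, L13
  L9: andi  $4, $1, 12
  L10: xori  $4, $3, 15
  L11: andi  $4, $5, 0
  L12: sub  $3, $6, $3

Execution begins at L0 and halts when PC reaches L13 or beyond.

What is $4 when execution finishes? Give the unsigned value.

[0] slti  $5, $3, 0  →  {$0:0, $1:13, $2:11, $3:15, $4:15, $5:0, $6:3}
[1] and  $2, $3, $5  →  {$0:0, $1:13, $2:0, $3:15, $4:15, $5:0, $6:3}
[2] or   $5, $6, $3  →  {$0:0, $1:13, $2:0, $3:15, $4:15, $5:15, $6:3}
[3] bne  $0, $2, L6  →  {$0:0, $1:13, $2:0, $3:15, $4:15, $5:15, $6:3}  ⟨branch fallthrough⟩
[4] addi  $5, $4, 6  →  {$0:0, $1:13, $2:0, $3:15, $4:15, $5:21, $6:3}
[5] slti  $3, $6, 7  →  {$0:0, $1:13, $2:0, $3:1, $4:15, $5:21, $6:3}
[6] add  $6, $2, $3  →  {$0:0, $1:13, $2:0, $3:1, $4:15, $5:21, $6:1}
[7] xori  $6, $6, 1  →  {$0:0, $1:13, $2:0, $3:1, $4:15, $5:21, $6:0}
[8] bne  $4, $5, L13  →  {$0:0, $1:13, $2:0, $3:1, $4:15, $5:21, $6:0}  ⟨branch taken⟩
[9] andi  $4, $1, 12  →  {$0:0, $1:13, $2:0, $3:1, $4:12, $5:21, $6:0}

12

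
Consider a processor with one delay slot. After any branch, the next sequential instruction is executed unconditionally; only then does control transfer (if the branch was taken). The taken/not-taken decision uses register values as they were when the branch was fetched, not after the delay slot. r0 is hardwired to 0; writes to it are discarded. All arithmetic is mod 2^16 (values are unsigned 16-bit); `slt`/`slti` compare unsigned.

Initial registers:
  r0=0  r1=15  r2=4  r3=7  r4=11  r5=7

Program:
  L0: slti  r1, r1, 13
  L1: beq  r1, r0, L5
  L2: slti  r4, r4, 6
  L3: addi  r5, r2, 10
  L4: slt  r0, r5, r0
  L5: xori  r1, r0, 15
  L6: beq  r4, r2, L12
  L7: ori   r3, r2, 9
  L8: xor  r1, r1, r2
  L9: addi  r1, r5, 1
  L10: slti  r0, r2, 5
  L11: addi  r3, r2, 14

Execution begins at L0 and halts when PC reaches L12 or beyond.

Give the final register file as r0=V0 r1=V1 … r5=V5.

  step pc=0: slti  r1, r1, 13  regs=(0,0,4,7,11,7)
  step pc=1: beq  r1, r0, L5  cond=T  regs=(0,0,4,7,11,7)
  step pc=2: slti  r4, r4, 6  regs=(0,0,4,7,0,7)
  step pc=5: xori  r1, r0, 15  regs=(0,15,4,7,0,7)
  step pc=6: beq  r4, r2, L12  cond=F  regs=(0,15,4,7,0,7)
  step pc=7: ori   r3, r2, 9  regs=(0,15,4,13,0,7)
  step pc=8: xor  r1, r1, r2  regs=(0,11,4,13,0,7)
  step pc=9: addi  r1, r5, 1  regs=(0,8,4,13,0,7)
  step pc=10: slti  r0, r2, 5  regs=(0,8,4,13,0,7)
  step pc=11: addi  r3, r2, 14  regs=(0,8,4,18,0,7)

r0=0 r1=8 r2=4 r3=18 r4=0 r5=7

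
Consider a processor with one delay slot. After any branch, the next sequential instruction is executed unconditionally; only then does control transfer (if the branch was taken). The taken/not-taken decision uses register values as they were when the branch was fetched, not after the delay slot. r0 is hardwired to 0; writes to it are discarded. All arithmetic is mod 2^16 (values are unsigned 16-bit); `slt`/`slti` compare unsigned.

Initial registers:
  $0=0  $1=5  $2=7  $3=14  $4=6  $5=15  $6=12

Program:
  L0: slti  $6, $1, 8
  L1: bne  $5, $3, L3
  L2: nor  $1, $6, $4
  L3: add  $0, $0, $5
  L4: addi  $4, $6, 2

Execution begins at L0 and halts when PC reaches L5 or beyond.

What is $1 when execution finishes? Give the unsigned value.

[0] slti  $6, $1, 8  →  {$0:0, $1:5, $2:7, $3:14, $4:6, $5:15, $6:1}
[1] bne  $5, $3, L3  →  {$0:0, $1:5, $2:7, $3:14, $4:6, $5:15, $6:1}  ⟨branch taken⟩
[2] nor  $1, $6, $4  →  {$0:0, $1:65528, $2:7, $3:14, $4:6, $5:15, $6:1}
[3] add  $0, $0, $5  →  {$0:0, $1:65528, $2:7, $3:14, $4:6, $5:15, $6:1}
[4] addi  $4, $6, 2  →  {$0:0, $1:65528, $2:7, $3:14, $4:3, $5:15, $6:1}

65528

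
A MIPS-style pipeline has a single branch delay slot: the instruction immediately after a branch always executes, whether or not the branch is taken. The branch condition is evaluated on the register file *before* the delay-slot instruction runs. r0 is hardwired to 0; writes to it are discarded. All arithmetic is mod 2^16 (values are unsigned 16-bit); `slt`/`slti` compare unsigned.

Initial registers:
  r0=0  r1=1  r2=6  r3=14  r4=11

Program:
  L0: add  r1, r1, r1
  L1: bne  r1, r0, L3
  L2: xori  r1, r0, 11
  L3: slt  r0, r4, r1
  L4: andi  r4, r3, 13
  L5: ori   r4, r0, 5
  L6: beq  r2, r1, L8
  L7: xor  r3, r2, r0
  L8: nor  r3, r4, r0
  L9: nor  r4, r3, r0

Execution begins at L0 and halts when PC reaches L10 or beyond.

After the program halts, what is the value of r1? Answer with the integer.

  step pc=0: add  r1, r1, r1  regs=(0,2,6,14,11)
  step pc=1: bne  r1, r0, L3  cond=T  regs=(0,2,6,14,11)
  step pc=2: xori  r1, r0, 11  regs=(0,11,6,14,11)
  step pc=3: slt  r0, r4, r1  regs=(0,11,6,14,11)
  step pc=4: andi  r4, r3, 13  regs=(0,11,6,14,12)
  step pc=5: ori   r4, r0, 5  regs=(0,11,6,14,5)
  step pc=6: beq  r2, r1, L8  cond=F  regs=(0,11,6,14,5)
  step pc=7: xor  r3, r2, r0  regs=(0,11,6,6,5)
  step pc=8: nor  r3, r4, r0  regs=(0,11,6,65530,5)
  step pc=9: nor  r4, r3, r0  regs=(0,11,6,65530,5)

11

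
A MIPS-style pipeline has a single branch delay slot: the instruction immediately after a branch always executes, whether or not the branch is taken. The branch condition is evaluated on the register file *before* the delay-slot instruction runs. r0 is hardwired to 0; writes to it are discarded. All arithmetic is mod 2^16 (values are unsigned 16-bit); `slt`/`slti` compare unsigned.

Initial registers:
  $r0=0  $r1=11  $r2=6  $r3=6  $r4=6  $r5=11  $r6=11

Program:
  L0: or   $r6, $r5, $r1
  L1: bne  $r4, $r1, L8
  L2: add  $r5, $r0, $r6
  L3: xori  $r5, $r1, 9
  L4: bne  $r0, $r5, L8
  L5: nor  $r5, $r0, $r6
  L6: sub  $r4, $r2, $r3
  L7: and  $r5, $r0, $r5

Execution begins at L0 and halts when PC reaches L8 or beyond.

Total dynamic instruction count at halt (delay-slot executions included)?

[0] or   $r6, $r5, $r1  →  {$r0:0, $r1:11, $r2:6, $r3:6, $r4:6, $r5:11, $r6:11}
[1] bne  $r4, $r1, L8  →  {$r0:0, $r1:11, $r2:6, $r3:6, $r4:6, $r5:11, $r6:11}  ⟨branch taken⟩
[2] add  $r5, $r0, $r6  →  {$r0:0, $r1:11, $r2:6, $r3:6, $r4:6, $r5:11, $r6:11}

3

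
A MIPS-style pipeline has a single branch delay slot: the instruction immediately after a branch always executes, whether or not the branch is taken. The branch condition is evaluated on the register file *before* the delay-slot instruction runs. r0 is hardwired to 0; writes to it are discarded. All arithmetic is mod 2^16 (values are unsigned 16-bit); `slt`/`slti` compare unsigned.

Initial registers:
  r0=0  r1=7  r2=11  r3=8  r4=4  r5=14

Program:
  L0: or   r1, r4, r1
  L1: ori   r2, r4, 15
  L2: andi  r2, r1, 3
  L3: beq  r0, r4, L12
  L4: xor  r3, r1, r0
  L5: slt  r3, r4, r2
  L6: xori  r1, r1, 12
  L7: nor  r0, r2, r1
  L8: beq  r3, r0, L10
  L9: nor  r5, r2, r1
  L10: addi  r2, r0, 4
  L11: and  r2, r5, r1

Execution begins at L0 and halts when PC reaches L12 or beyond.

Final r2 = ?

#0 or   r1, r4, r1 ; 0/7/11/8/4/14
#1 ori   r2, r4, 15 ; 0/7/15/8/4/14
#2 andi  r2, r1, 3 ; 0/7/3/8/4/14
#3 beq  r0, r4, L12 ; 0/7/3/8/4/14 ; →fallthru
#4 xor  r3, r1, r0 ; 0/7/3/7/4/14
#5 slt  r3, r4, r2 ; 0/7/3/0/4/14
#6 xori  r1, r1, 12 ; 0/11/3/0/4/14
#7 nor  r0, r2, r1 ; 0/11/3/0/4/14
#8 beq  r3, r0, L10 ; 0/11/3/0/4/14 ; →target
#9 nor  r5, r2, r1 ; 0/11/3/0/4/65524
#10 addi  r2, r0, 4 ; 0/11/4/0/4/65524
#11 and  r2, r5, r1 ; 0/11/0/0/4/65524

0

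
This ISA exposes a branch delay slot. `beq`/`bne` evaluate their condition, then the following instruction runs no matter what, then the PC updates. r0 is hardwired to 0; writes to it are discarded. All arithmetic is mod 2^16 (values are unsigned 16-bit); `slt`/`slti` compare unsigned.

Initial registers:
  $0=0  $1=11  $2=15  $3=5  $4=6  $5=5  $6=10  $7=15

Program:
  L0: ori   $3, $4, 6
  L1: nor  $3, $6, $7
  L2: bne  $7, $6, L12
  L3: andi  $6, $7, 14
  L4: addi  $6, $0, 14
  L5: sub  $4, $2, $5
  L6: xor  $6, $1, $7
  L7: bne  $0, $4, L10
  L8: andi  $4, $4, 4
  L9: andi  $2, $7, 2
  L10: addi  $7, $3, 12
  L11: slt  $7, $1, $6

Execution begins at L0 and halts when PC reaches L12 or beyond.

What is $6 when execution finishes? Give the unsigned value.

14

  step pc=0: ori   $3, $4, 6  regs=(0,11,15,6,6,5,10,15)
  step pc=1: nor  $3, $6, $7  regs=(0,11,15,65520,6,5,10,15)
  step pc=2: bne  $7, $6, L12  cond=T  regs=(0,11,15,65520,6,5,10,15)
  step pc=3: andi  $6, $7, 14  regs=(0,11,15,65520,6,5,14,15)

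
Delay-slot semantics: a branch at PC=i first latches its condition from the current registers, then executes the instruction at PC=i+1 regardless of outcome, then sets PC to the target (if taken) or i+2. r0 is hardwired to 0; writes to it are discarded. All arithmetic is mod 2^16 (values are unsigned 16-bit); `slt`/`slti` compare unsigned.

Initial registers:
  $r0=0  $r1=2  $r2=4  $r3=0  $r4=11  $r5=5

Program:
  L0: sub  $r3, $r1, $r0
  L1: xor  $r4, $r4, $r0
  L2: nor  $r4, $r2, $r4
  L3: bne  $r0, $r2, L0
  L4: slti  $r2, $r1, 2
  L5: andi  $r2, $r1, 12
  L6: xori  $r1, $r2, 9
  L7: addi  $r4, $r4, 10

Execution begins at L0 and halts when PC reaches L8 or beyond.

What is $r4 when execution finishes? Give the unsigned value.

  step pc=0: sub  $r3, $r1, $r0  regs=(0,2,4,2,11,5)
  step pc=1: xor  $r4, $r4, $r0  regs=(0,2,4,2,11,5)
  step pc=2: nor  $r4, $r2, $r4  regs=(0,2,4,2,65520,5)
  step pc=3: bne  $r0, $r2, L0  cond=T  regs=(0,2,4,2,65520,5)
  step pc=4: slti  $r2, $r1, 2  regs=(0,2,0,2,65520,5)
  step pc=0: sub  $r3, $r1, $r0  regs=(0,2,0,2,65520,5)
  step pc=1: xor  $r4, $r4, $r0  regs=(0,2,0,2,65520,5)
  step pc=2: nor  $r4, $r2, $r4  regs=(0,2,0,2,15,5)
  step pc=3: bne  $r0, $r2, L0  cond=F  regs=(0,2,0,2,15,5)
  step pc=4: slti  $r2, $r1, 2  regs=(0,2,0,2,15,5)
  step pc=5: andi  $r2, $r1, 12  regs=(0,2,0,2,15,5)
  step pc=6: xori  $r1, $r2, 9  regs=(0,9,0,2,15,5)
  step pc=7: addi  $r4, $r4, 10  regs=(0,9,0,2,25,5)

25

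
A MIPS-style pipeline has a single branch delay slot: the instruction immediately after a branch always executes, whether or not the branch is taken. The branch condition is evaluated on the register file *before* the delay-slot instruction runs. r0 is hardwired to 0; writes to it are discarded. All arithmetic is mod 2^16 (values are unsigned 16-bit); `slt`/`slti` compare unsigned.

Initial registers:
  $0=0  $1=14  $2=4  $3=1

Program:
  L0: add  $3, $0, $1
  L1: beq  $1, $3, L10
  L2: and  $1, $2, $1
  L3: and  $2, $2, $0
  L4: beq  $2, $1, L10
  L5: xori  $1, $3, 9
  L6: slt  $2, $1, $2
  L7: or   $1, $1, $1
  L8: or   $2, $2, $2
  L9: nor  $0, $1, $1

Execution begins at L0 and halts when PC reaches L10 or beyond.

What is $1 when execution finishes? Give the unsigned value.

4

PC=0  add  $3, $0, $1        | $0=0 $1=14 $2=4 $3=14
PC=1  beq  $1, $3, L10       | $0=0 $1=14 $2=4 $3=14  [TAKEN]
PC=2  and  $1, $2, $1        | $0=0 $1=4 $2=4 $3=14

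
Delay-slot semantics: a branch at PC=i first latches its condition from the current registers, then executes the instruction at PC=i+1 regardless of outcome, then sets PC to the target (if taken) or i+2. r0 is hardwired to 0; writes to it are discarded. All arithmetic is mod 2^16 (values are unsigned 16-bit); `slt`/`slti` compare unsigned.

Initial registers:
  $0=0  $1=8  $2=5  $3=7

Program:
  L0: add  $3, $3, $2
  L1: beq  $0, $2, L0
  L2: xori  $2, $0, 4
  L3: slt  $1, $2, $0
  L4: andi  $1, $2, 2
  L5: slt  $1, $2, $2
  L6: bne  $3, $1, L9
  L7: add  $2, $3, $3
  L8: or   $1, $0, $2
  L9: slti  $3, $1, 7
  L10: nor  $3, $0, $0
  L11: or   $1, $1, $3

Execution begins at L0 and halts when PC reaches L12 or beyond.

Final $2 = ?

24

PC=0  add  $3, $3, $2        | $0=0 $1=8 $2=5 $3=12
PC=1  beq  $0, $2, L0        | $0=0 $1=8 $2=5 $3=12  [not taken]
PC=2  xori  $2, $0, 4        | $0=0 $1=8 $2=4 $3=12
PC=3  slt  $1, $2, $0        | $0=0 $1=0 $2=4 $3=12
PC=4  andi  $1, $2, 2        | $0=0 $1=0 $2=4 $3=12
PC=5  slt  $1, $2, $2        | $0=0 $1=0 $2=4 $3=12
PC=6  bne  $3, $1, L9        | $0=0 $1=0 $2=4 $3=12  [TAKEN]
PC=7  add  $2, $3, $3        | $0=0 $1=0 $2=24 $3=12
PC=9  slti  $3, $1, 7        | $0=0 $1=0 $2=24 $3=1
PC=10 nor  $3, $0, $0        | $0=0 $1=0 $2=24 $3=65535
PC=11 or   $1, $1, $3        | $0=0 $1=65535 $2=24 $3=65535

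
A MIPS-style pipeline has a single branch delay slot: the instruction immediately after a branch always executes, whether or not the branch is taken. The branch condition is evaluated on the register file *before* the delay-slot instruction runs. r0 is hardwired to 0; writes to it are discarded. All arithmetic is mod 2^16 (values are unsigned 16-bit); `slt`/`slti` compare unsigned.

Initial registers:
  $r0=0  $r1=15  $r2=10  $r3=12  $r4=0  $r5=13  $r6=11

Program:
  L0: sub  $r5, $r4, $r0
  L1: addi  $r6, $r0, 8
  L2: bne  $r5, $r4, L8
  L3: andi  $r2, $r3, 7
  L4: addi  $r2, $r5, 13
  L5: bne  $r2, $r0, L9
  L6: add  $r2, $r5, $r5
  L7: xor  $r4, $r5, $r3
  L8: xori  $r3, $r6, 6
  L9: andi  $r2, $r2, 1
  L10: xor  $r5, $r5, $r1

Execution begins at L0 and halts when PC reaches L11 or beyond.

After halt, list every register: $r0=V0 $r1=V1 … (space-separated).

$r0=0 $r1=15 $r2=0 $r3=12 $r4=0 $r5=15 $r6=8

  step pc=0: sub  $r5, $r4, $r0  regs=(0,15,10,12,0,0,11)
  step pc=1: addi  $r6, $r0, 8  regs=(0,15,10,12,0,0,8)
  step pc=2: bne  $r5, $r4, L8  cond=F  regs=(0,15,10,12,0,0,8)
  step pc=3: andi  $r2, $r3, 7  regs=(0,15,4,12,0,0,8)
  step pc=4: addi  $r2, $r5, 13  regs=(0,15,13,12,0,0,8)
  step pc=5: bne  $r2, $r0, L9  cond=T  regs=(0,15,13,12,0,0,8)
  step pc=6: add  $r2, $r5, $r5  regs=(0,15,0,12,0,0,8)
  step pc=9: andi  $r2, $r2, 1  regs=(0,15,0,12,0,0,8)
  step pc=10: xor  $r5, $r5, $r1  regs=(0,15,0,12,0,15,8)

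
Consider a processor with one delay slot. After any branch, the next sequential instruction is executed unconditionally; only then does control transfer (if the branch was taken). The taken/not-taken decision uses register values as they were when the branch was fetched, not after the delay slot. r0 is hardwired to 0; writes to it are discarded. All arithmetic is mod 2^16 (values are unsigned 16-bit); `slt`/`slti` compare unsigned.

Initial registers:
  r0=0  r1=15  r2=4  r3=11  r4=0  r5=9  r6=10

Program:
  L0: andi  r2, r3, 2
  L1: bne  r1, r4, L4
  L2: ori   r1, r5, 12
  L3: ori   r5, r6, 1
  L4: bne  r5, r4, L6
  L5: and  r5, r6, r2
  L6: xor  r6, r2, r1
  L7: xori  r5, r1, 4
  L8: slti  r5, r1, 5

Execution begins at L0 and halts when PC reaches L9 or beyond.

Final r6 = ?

15

PC=0  andi  r2, r3, 2        | r0=0 r1=15 r2=2 r3=11 r4=0 r5=9 r6=10
PC=1  bne  r1, r4, L4        | r0=0 r1=15 r2=2 r3=11 r4=0 r5=9 r6=10  [TAKEN]
PC=2  ori   r1, r5, 12       | r0=0 r1=13 r2=2 r3=11 r4=0 r5=9 r6=10
PC=4  bne  r5, r4, L6        | r0=0 r1=13 r2=2 r3=11 r4=0 r5=9 r6=10  [TAKEN]
PC=5  and  r5, r6, r2        | r0=0 r1=13 r2=2 r3=11 r4=0 r5=2 r6=10
PC=6  xor  r6, r2, r1        | r0=0 r1=13 r2=2 r3=11 r4=0 r5=2 r6=15
PC=7  xori  r5, r1, 4        | r0=0 r1=13 r2=2 r3=11 r4=0 r5=9 r6=15
PC=8  slti  r5, r1, 5        | r0=0 r1=13 r2=2 r3=11 r4=0 r5=0 r6=15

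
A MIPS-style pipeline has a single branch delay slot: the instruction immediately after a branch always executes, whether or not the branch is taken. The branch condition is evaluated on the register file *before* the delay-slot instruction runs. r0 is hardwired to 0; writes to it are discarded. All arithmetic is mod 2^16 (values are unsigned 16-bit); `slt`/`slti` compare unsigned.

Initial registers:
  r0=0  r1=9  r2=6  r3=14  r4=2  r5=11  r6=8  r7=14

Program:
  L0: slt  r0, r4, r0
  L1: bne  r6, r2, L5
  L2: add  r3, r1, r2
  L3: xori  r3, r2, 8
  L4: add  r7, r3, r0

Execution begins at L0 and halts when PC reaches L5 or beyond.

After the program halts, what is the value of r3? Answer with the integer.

15

#0 slt  r0, r4, r0 ; 0/9/6/14/2/11/8/14
#1 bne  r6, r2, L5 ; 0/9/6/14/2/11/8/14 ; →target
#2 add  r3, r1, r2 ; 0/9/6/15/2/11/8/14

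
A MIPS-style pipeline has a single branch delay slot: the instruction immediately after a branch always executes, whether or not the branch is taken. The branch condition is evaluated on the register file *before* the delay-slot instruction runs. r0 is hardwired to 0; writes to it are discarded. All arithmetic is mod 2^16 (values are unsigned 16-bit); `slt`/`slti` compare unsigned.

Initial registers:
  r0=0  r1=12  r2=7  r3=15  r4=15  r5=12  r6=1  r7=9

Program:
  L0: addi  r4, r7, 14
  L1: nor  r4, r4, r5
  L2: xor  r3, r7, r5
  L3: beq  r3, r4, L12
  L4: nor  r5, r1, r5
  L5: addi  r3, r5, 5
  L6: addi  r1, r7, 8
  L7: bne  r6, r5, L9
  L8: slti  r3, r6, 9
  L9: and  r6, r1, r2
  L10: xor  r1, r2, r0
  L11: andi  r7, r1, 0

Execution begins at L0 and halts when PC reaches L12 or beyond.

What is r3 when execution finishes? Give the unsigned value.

  step pc=0: addi  r4, r7, 14  regs=(0,12,7,15,23,12,1,9)
  step pc=1: nor  r4, r4, r5  regs=(0,12,7,15,65504,12,1,9)
  step pc=2: xor  r3, r7, r5  regs=(0,12,7,5,65504,12,1,9)
  step pc=3: beq  r3, r4, L12  cond=F  regs=(0,12,7,5,65504,12,1,9)
  step pc=4: nor  r5, r1, r5  regs=(0,12,7,5,65504,65523,1,9)
  step pc=5: addi  r3, r5, 5  regs=(0,12,7,65528,65504,65523,1,9)
  step pc=6: addi  r1, r7, 8  regs=(0,17,7,65528,65504,65523,1,9)
  step pc=7: bne  r6, r5, L9  cond=T  regs=(0,17,7,65528,65504,65523,1,9)
  step pc=8: slti  r3, r6, 9  regs=(0,17,7,1,65504,65523,1,9)
  step pc=9: and  r6, r1, r2  regs=(0,17,7,1,65504,65523,1,9)
  step pc=10: xor  r1, r2, r0  regs=(0,7,7,1,65504,65523,1,9)
  step pc=11: andi  r7, r1, 0  regs=(0,7,7,1,65504,65523,1,0)

1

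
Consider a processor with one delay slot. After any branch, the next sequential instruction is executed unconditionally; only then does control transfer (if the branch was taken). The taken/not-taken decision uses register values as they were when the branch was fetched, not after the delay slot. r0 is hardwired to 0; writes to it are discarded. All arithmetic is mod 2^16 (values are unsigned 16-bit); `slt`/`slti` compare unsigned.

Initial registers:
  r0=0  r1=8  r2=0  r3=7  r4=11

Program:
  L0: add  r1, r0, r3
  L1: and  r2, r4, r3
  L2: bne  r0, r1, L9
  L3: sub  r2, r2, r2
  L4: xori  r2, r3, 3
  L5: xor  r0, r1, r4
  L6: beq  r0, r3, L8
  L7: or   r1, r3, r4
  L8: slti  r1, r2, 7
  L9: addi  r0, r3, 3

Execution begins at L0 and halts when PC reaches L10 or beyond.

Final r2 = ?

0

  step pc=0: add  r1, r0, r3  regs=(0,7,0,7,11)
  step pc=1: and  r2, r4, r3  regs=(0,7,3,7,11)
  step pc=2: bne  r0, r1, L9  cond=T  regs=(0,7,3,7,11)
  step pc=3: sub  r2, r2, r2  regs=(0,7,0,7,11)
  step pc=9: addi  r0, r3, 3  regs=(0,7,0,7,11)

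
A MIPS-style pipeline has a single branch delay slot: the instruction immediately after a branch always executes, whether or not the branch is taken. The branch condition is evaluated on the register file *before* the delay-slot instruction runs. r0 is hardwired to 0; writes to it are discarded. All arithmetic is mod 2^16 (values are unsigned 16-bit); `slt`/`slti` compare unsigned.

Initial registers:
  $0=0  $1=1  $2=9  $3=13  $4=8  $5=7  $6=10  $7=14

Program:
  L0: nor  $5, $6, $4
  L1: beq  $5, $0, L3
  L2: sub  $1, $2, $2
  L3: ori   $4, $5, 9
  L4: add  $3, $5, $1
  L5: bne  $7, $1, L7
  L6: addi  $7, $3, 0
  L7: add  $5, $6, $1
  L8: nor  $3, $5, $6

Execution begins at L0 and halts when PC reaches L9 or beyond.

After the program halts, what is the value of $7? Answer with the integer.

#0 nor  $5, $6, $4 ; 0/1/9/13/8/65525/10/14
#1 beq  $5, $0, L3 ; 0/1/9/13/8/65525/10/14 ; →fallthru
#2 sub  $1, $2, $2 ; 0/0/9/13/8/65525/10/14
#3 ori   $4, $5, 9 ; 0/0/9/13/65533/65525/10/14
#4 add  $3, $5, $1 ; 0/0/9/65525/65533/65525/10/14
#5 bne  $7, $1, L7 ; 0/0/9/65525/65533/65525/10/14 ; →target
#6 addi  $7, $3, 0 ; 0/0/9/65525/65533/65525/10/65525
#7 add  $5, $6, $1 ; 0/0/9/65525/65533/10/10/65525
#8 nor  $3, $5, $6 ; 0/0/9/65525/65533/10/10/65525

65525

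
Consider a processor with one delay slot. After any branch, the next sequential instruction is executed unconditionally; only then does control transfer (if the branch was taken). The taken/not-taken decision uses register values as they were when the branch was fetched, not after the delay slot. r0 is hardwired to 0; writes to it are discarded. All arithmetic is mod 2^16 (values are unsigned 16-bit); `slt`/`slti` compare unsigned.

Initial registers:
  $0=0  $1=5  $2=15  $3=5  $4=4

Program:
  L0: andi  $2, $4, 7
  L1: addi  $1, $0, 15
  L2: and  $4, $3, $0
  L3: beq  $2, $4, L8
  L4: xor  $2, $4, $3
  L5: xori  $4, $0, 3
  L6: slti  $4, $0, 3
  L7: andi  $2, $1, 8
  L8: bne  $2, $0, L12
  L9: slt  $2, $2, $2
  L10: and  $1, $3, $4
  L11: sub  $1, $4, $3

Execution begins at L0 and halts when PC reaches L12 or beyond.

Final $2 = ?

[0] andi  $2, $4, 7  →  {$0:0, $1:5, $2:4, $3:5, $4:4}
[1] addi  $1, $0, 15  →  {$0:0, $1:15, $2:4, $3:5, $4:4}
[2] and  $4, $3, $0  →  {$0:0, $1:15, $2:4, $3:5, $4:0}
[3] beq  $2, $4, L8  →  {$0:0, $1:15, $2:4, $3:5, $4:0}  ⟨branch fallthrough⟩
[4] xor  $2, $4, $3  →  {$0:0, $1:15, $2:5, $3:5, $4:0}
[5] xori  $4, $0, 3  →  {$0:0, $1:15, $2:5, $3:5, $4:3}
[6] slti  $4, $0, 3  →  {$0:0, $1:15, $2:5, $3:5, $4:1}
[7] andi  $2, $1, 8  →  {$0:0, $1:15, $2:8, $3:5, $4:1}
[8] bne  $2, $0, L12  →  {$0:0, $1:15, $2:8, $3:5, $4:1}  ⟨branch taken⟩
[9] slt  $2, $2, $2  →  {$0:0, $1:15, $2:0, $3:5, $4:1}

0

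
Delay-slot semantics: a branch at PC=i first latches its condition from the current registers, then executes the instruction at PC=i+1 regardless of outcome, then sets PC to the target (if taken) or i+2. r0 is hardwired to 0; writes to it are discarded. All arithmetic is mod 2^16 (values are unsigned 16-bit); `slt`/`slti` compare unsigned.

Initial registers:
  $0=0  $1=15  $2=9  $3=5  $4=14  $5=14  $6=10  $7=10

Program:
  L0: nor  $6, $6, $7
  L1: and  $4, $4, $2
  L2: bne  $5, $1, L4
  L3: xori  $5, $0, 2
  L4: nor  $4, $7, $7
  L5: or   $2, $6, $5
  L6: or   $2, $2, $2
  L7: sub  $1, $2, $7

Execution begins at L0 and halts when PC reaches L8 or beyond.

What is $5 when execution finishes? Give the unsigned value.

2

  step pc=0: nor  $6, $6, $7  regs=(0,15,9,5,14,14,65525,10)
  step pc=1: and  $4, $4, $2  regs=(0,15,9,5,8,14,65525,10)
  step pc=2: bne  $5, $1, L4  cond=T  regs=(0,15,9,5,8,14,65525,10)
  step pc=3: xori  $5, $0, 2  regs=(0,15,9,5,8,2,65525,10)
  step pc=4: nor  $4, $7, $7  regs=(0,15,9,5,65525,2,65525,10)
  step pc=5: or   $2, $6, $5  regs=(0,15,65527,5,65525,2,65525,10)
  step pc=6: or   $2, $2, $2  regs=(0,15,65527,5,65525,2,65525,10)
  step pc=7: sub  $1, $2, $7  regs=(0,65517,65527,5,65525,2,65525,10)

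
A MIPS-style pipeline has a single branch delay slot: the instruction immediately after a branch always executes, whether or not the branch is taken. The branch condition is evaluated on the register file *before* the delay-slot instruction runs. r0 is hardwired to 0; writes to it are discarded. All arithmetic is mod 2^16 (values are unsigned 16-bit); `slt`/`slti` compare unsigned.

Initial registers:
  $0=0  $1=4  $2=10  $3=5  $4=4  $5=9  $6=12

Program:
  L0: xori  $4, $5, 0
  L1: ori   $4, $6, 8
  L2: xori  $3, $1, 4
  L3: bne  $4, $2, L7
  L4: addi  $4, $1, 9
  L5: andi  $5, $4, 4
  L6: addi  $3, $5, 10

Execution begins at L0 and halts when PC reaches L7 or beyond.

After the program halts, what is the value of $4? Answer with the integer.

13

PC=0  xori  $4, $5, 0        | $0=0 $1=4 $2=10 $3=5 $4=9 $5=9 $6=12
PC=1  ori   $4, $6, 8        | $0=0 $1=4 $2=10 $3=5 $4=12 $5=9 $6=12
PC=2  xori  $3, $1, 4        | $0=0 $1=4 $2=10 $3=0 $4=12 $5=9 $6=12
PC=3  bne  $4, $2, L7        | $0=0 $1=4 $2=10 $3=0 $4=12 $5=9 $6=12  [TAKEN]
PC=4  addi  $4, $1, 9        | $0=0 $1=4 $2=10 $3=0 $4=13 $5=9 $6=12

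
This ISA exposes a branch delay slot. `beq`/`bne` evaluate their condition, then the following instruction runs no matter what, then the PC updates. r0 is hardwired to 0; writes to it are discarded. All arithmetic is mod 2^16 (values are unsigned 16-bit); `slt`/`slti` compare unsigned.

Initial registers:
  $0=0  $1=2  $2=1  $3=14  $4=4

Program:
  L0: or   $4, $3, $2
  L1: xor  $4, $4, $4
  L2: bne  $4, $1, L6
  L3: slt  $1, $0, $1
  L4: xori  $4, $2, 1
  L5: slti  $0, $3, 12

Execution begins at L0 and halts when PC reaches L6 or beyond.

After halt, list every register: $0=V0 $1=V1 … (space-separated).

#0 or   $4, $3, $2 ; 0/2/1/14/15
#1 xor  $4, $4, $4 ; 0/2/1/14/0
#2 bne  $4, $1, L6 ; 0/2/1/14/0 ; →target
#3 slt  $1, $0, $1 ; 0/1/1/14/0

$0=0 $1=1 $2=1 $3=14 $4=0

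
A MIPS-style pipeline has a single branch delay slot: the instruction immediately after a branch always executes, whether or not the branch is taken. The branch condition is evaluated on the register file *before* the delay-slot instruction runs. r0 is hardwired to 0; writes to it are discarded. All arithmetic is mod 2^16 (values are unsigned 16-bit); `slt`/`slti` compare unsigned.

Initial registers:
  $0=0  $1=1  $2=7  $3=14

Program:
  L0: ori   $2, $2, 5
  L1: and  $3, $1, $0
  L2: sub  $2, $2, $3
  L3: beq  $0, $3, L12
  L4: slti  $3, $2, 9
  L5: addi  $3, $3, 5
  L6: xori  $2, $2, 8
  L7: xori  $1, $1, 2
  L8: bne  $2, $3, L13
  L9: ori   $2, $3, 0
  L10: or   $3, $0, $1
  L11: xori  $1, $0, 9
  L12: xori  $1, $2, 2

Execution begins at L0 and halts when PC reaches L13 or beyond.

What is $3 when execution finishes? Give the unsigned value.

[0] ori   $2, $2, 5  →  {$0:0, $1:1, $2:7, $3:14}
[1] and  $3, $1, $0  →  {$0:0, $1:1, $2:7, $3:0}
[2] sub  $2, $2, $3  →  {$0:0, $1:1, $2:7, $3:0}
[3] beq  $0, $3, L12  →  {$0:0, $1:1, $2:7, $3:0}  ⟨branch taken⟩
[4] slti  $3, $2, 9  →  {$0:0, $1:1, $2:7, $3:1}
[12] xori  $1, $2, 2  →  {$0:0, $1:5, $2:7, $3:1}

1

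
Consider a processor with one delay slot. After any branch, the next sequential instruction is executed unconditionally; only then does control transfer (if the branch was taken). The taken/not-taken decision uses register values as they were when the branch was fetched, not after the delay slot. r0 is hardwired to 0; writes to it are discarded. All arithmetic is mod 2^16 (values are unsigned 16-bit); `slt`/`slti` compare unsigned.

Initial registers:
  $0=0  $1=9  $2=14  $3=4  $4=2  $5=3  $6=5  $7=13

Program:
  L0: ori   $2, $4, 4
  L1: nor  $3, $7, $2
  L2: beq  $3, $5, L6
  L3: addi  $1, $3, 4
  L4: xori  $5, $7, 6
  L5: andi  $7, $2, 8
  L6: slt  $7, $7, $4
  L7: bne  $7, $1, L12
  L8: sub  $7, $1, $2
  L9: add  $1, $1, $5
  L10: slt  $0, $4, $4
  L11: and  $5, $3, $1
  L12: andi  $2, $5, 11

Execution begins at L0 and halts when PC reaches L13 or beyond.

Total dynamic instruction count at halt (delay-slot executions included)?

#0 ori   $2, $4, 4 ; 0/9/6/4/2/3/5/13
#1 nor  $3, $7, $2 ; 0/9/6/65520/2/3/5/13
#2 beq  $3, $5, L6 ; 0/9/6/65520/2/3/5/13 ; →fallthru
#3 addi  $1, $3, 4 ; 0/65524/6/65520/2/3/5/13
#4 xori  $5, $7, 6 ; 0/65524/6/65520/2/11/5/13
#5 andi  $7, $2, 8 ; 0/65524/6/65520/2/11/5/0
#6 slt  $7, $7, $4 ; 0/65524/6/65520/2/11/5/1
#7 bne  $7, $1, L12 ; 0/65524/6/65520/2/11/5/1 ; →target
#8 sub  $7, $1, $2 ; 0/65524/6/65520/2/11/5/65518
#12 andi  $2, $5, 11 ; 0/65524/11/65520/2/11/5/65518

10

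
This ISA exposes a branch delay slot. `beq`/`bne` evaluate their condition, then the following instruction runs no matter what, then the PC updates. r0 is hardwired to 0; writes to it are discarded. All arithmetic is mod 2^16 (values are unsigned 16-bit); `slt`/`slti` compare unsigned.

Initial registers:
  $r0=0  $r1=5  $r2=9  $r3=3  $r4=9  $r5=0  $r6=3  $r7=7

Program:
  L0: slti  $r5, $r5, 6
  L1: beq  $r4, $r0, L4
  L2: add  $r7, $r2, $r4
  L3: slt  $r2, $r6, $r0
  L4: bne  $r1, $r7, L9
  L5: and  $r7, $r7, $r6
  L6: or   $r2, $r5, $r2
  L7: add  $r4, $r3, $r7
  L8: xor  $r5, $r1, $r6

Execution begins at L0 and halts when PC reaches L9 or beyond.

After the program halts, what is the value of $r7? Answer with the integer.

[0] slti  $r5, $r5, 6  →  {$r0:0, $r1:5, $r2:9, $r3:3, $r4:9, $r5:1, $r6:3, $r7:7}
[1] beq  $r4, $r0, L4  →  {$r0:0, $r1:5, $r2:9, $r3:3, $r4:9, $r5:1, $r6:3, $r7:7}  ⟨branch fallthrough⟩
[2] add  $r7, $r2, $r4  →  {$r0:0, $r1:5, $r2:9, $r3:3, $r4:9, $r5:1, $r6:3, $r7:18}
[3] slt  $r2, $r6, $r0  →  {$r0:0, $r1:5, $r2:0, $r3:3, $r4:9, $r5:1, $r6:3, $r7:18}
[4] bne  $r1, $r7, L9  →  {$r0:0, $r1:5, $r2:0, $r3:3, $r4:9, $r5:1, $r6:3, $r7:18}  ⟨branch taken⟩
[5] and  $r7, $r7, $r6  →  {$r0:0, $r1:5, $r2:0, $r3:3, $r4:9, $r5:1, $r6:3, $r7:2}

2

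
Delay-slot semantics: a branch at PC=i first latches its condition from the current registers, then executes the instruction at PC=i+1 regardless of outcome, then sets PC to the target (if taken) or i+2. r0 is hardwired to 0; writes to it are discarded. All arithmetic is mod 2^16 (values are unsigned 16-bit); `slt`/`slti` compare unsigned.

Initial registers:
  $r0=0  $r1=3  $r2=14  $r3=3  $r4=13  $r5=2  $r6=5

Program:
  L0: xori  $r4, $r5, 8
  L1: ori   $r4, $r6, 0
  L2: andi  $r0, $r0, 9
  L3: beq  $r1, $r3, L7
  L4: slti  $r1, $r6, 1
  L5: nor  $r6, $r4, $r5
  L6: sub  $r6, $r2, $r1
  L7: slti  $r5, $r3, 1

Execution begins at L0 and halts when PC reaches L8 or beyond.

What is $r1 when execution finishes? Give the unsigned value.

[0] xori  $r4, $r5, 8  →  {$r0:0, $r1:3, $r2:14, $r3:3, $r4:10, $r5:2, $r6:5}
[1] ori   $r4, $r6, 0  →  {$r0:0, $r1:3, $r2:14, $r3:3, $r4:5, $r5:2, $r6:5}
[2] andi  $r0, $r0, 9  →  {$r0:0, $r1:3, $r2:14, $r3:3, $r4:5, $r5:2, $r6:5}
[3] beq  $r1, $r3, L7  →  {$r0:0, $r1:3, $r2:14, $r3:3, $r4:5, $r5:2, $r6:5}  ⟨branch taken⟩
[4] slti  $r1, $r6, 1  →  {$r0:0, $r1:0, $r2:14, $r3:3, $r4:5, $r5:2, $r6:5}
[7] slti  $r5, $r3, 1  →  {$r0:0, $r1:0, $r2:14, $r3:3, $r4:5, $r5:0, $r6:5}

0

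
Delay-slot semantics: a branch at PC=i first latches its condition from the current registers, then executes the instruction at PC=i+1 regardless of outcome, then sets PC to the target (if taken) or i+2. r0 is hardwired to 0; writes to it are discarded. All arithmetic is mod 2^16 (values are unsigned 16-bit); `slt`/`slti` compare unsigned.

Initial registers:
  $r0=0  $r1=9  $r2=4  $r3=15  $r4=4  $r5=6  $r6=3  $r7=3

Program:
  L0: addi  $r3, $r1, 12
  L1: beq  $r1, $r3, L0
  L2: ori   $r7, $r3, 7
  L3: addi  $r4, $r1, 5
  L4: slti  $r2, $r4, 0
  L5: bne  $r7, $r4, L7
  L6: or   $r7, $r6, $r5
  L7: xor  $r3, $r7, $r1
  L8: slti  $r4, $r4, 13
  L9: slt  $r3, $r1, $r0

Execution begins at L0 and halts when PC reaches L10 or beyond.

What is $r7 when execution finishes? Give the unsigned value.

[0] addi  $r3, $r1, 12  →  {$r0:0, $r1:9, $r2:4, $r3:21, $r4:4, $r5:6, $r6:3, $r7:3}
[1] beq  $r1, $r3, L0  →  {$r0:0, $r1:9, $r2:4, $r3:21, $r4:4, $r5:6, $r6:3, $r7:3}  ⟨branch fallthrough⟩
[2] ori   $r7, $r3, 7  →  {$r0:0, $r1:9, $r2:4, $r3:21, $r4:4, $r5:6, $r6:3, $r7:23}
[3] addi  $r4, $r1, 5  →  {$r0:0, $r1:9, $r2:4, $r3:21, $r4:14, $r5:6, $r6:3, $r7:23}
[4] slti  $r2, $r4, 0  →  {$r0:0, $r1:9, $r2:0, $r3:21, $r4:14, $r5:6, $r6:3, $r7:23}
[5] bne  $r7, $r4, L7  →  {$r0:0, $r1:9, $r2:0, $r3:21, $r4:14, $r5:6, $r6:3, $r7:23}  ⟨branch taken⟩
[6] or   $r7, $r6, $r5  →  {$r0:0, $r1:9, $r2:0, $r3:21, $r4:14, $r5:6, $r6:3, $r7:7}
[7] xor  $r3, $r7, $r1  →  {$r0:0, $r1:9, $r2:0, $r3:14, $r4:14, $r5:6, $r6:3, $r7:7}
[8] slti  $r4, $r4, 13  →  {$r0:0, $r1:9, $r2:0, $r3:14, $r4:0, $r5:6, $r6:3, $r7:7}
[9] slt  $r3, $r1, $r0  →  {$r0:0, $r1:9, $r2:0, $r3:0, $r4:0, $r5:6, $r6:3, $r7:7}

7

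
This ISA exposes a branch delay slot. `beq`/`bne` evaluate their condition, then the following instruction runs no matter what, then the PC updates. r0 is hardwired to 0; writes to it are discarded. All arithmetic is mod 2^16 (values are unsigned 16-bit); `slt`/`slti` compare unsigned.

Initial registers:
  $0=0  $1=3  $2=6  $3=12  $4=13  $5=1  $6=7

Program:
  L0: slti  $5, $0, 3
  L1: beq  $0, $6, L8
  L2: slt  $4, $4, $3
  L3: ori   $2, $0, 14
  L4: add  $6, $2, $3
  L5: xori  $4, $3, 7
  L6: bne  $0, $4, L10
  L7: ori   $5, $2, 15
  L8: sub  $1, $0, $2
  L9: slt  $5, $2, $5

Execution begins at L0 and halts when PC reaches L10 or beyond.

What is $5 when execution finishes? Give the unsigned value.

[0] slti  $5, $0, 3  →  {$0:0, $1:3, $2:6, $3:12, $4:13, $5:1, $6:7}
[1] beq  $0, $6, L8  →  {$0:0, $1:3, $2:6, $3:12, $4:13, $5:1, $6:7}  ⟨branch fallthrough⟩
[2] slt  $4, $4, $3  →  {$0:0, $1:3, $2:6, $3:12, $4:0, $5:1, $6:7}
[3] ori   $2, $0, 14  →  {$0:0, $1:3, $2:14, $3:12, $4:0, $5:1, $6:7}
[4] add  $6, $2, $3  →  {$0:0, $1:3, $2:14, $3:12, $4:0, $5:1, $6:26}
[5] xori  $4, $3, 7  →  {$0:0, $1:3, $2:14, $3:12, $4:11, $5:1, $6:26}
[6] bne  $0, $4, L10  →  {$0:0, $1:3, $2:14, $3:12, $4:11, $5:1, $6:26}  ⟨branch taken⟩
[7] ori   $5, $2, 15  →  {$0:0, $1:3, $2:14, $3:12, $4:11, $5:15, $6:26}

15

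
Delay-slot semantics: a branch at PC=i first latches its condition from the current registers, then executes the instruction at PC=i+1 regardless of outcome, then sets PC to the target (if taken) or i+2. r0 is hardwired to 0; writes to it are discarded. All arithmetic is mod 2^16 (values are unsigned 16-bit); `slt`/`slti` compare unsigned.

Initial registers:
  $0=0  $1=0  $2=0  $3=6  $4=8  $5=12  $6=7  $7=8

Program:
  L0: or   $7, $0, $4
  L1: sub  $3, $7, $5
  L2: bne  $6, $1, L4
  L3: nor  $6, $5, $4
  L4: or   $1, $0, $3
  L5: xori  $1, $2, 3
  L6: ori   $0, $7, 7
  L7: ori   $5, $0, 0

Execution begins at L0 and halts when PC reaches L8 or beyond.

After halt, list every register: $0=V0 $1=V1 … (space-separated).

[0] or   $7, $0, $4  →  {$0:0, $1:0, $2:0, $3:6, $4:8, $5:12, $6:7, $7:8}
[1] sub  $3, $7, $5  →  {$0:0, $1:0, $2:0, $3:65532, $4:8, $5:12, $6:7, $7:8}
[2] bne  $6, $1, L4  →  {$0:0, $1:0, $2:0, $3:65532, $4:8, $5:12, $6:7, $7:8}  ⟨branch taken⟩
[3] nor  $6, $5, $4  →  {$0:0, $1:0, $2:0, $3:65532, $4:8, $5:12, $6:65523, $7:8}
[4] or   $1, $0, $3  →  {$0:0, $1:65532, $2:0, $3:65532, $4:8, $5:12, $6:65523, $7:8}
[5] xori  $1, $2, 3  →  {$0:0, $1:3, $2:0, $3:65532, $4:8, $5:12, $6:65523, $7:8}
[6] ori   $0, $7, 7  →  {$0:0, $1:3, $2:0, $3:65532, $4:8, $5:12, $6:65523, $7:8}
[7] ori   $5, $0, 0  →  {$0:0, $1:3, $2:0, $3:65532, $4:8, $5:0, $6:65523, $7:8}

$0=0 $1=3 $2=0 $3=65532 $4=8 $5=0 $6=65523 $7=8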